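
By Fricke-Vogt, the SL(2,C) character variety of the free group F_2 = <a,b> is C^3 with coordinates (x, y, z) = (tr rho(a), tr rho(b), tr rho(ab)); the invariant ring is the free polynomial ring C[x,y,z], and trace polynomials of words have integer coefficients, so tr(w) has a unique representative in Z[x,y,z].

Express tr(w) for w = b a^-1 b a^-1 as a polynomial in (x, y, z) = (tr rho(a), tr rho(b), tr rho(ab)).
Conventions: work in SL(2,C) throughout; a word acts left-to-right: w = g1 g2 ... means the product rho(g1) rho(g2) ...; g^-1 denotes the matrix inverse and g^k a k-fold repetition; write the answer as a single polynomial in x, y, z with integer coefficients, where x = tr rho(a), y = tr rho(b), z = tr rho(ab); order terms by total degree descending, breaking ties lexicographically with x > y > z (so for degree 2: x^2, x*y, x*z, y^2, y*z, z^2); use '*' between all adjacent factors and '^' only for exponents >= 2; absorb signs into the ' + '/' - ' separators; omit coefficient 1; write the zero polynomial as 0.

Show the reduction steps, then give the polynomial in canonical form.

tr(b^2) = tr(b) * tr(b) - tr(1) = y^2 - 2
so tr(b^2 a) = tr(b) * tr(a b) - tr(a) = y*z - x
tr(b a^-1 b) = tr(b^2) * tr(a) - tr(b^2 a) = x*y^2 - y*z - x
tr(b a b a) = tr(a b) * tr(a b) - tr(1)   [split at repeated a] = z^2 - 2
tr(b a^-1 b a) = tr(b a b) * tr(a) - tr(b a b a) = x*y*z - x^2 - z^2 + 2
so tr(b a^-1 b a^-1) = tr(b a^-1 b) * tr(a) - tr(b a^-1 b a) = x^2*y^2 - 2*x*y*z + z^2 - 2

x^2*y^2 - 2*x*y*z + z^2 - 2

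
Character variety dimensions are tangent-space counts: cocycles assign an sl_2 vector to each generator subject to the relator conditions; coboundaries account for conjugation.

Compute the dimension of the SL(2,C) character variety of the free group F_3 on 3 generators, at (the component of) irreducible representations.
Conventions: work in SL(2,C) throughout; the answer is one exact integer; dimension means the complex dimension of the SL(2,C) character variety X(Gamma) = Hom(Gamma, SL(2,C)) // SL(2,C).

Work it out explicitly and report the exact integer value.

6

Here Gamma is free of rank 3 — no relator constrains a cocycle.
A cocycle picks one sl_2 vector per generator freely, giving dim Z^1 = 3*3 = 9.
dim B^1 = 3: the coboundary map is injective because an irreducible image has centralizer 0 in sl_2.
dim H^1 = 9 - 3 = 6, which is dim X.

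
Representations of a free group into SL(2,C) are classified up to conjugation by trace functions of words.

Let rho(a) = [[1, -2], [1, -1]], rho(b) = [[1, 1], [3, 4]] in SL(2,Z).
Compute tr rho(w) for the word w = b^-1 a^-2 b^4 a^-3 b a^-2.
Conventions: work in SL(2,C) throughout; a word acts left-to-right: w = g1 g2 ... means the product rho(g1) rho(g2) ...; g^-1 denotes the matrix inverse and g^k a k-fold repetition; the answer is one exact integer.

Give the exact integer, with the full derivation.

-920

rho(b^-1) = [[4, -1], [-3, 1]]
... * rho(a^-1) = [[-1, 2], [-1, 1]]  ->  [[-3, 7], [2, -5]]
... * rho(a^-1) = [[-1, 2], [-1, 1]]  ->  [[-4, 1], [3, -1]]
... * rho(b) = [[1, 1], [3, 4]]  ->  [[-1, 0], [0, -1]]
... * rho(b) = [[1, 1], [3, 4]]  ->  [[-1, -1], [-3, -4]]
... * rho(b) = [[1, 1], [3, 4]]  ->  [[-4, -5], [-15, -19]]
... * rho(b) = [[1, 1], [3, 4]]  ->  [[-19, -24], [-72, -91]]
... * rho(a^-1) = [[-1, 2], [-1, 1]]  ->  [[43, -62], [163, -235]]
... * rho(a^-1) = [[-1, 2], [-1, 1]]  ->  [[19, 24], [72, 91]]
... * rho(a^-1) = [[-1, 2], [-1, 1]]  ->  [[-43, 62], [-163, 235]]
... * rho(b) = [[1, 1], [3, 4]]  ->  [[143, 205], [542, 777]]
... * rho(a^-1) = [[-1, 2], [-1, 1]]  ->  [[-348, 491], [-1319, 1861]]
... * rho(a^-1) = [[-1, 2], [-1, 1]]  ->  [[-143, -205], [-542, -777]]
tr = -143 + -777 = -920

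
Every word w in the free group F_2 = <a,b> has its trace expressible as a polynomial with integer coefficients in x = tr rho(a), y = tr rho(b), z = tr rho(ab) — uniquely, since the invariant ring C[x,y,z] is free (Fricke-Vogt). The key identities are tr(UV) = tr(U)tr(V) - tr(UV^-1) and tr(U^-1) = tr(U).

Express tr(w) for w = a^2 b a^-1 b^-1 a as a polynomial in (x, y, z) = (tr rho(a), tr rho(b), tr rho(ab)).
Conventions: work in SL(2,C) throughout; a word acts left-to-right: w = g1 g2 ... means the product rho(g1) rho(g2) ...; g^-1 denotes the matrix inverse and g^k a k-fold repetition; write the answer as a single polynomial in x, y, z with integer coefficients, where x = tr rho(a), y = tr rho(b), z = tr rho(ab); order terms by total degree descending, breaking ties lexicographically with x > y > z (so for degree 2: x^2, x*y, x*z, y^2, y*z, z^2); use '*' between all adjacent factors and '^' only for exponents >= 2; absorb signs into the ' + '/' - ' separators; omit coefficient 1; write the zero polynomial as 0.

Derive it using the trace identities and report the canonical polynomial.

-x^3*y*z + x^4 + x^2*y^2 + x^2*z^2 + x*y*z - 4*x^2 - y^2 - z^2 + 2

trace(a^2) = trace(a) trace(a) - trace(1) = x^2 - 2
trace(a^3) = trace(a) trace(a^2) - trace(a) = x^3 - 3*x
trace(a b a) = trace(a) trace(b a) - trace(b) = x*z - y
trace(a b a^2) = trace(a) trace(a b a) - trace(a b) = x^2*z - x*y - z
trace(a^3 b a) = trace(a) trace(a b a^2) - trace(a b a) = x^3*z - x^2*y - 2*x*z + y
trace(b a b a) = trace(a b) trace(a b) - trace(1)   [split at repeated a] = z^2 - 2
trace(b a b) = trace(b) trace(a b) - trace(a) = y*z - x
trace(a b a b a) = trace(a) trace(b a b a) - trace(b a b) = x*z^2 - y*z - x
trace(a^3 b a b) = trace(a) trace(a b a b a) - trace(a b a b) = x^2*z^2 - x*y*z - x^2 - z^2 + 2
trace(b^-1 a^3 b a) = trace(a^3 b a) trace(b) - trace(a^3 b a b) = x^3*y*z - x^2*y^2 - x^2*z^2 - x*y*z + x^2 + y^2 + z^2 - 2
trace(a^2 b a^-1 b^-1 a) = trace(b^-1 a^3 b) trace(a) - trace(b^-1 a^3 b a) = -x^3*y*z + x^4 + x^2*y^2 + x^2*z^2 + x*y*z - 4*x^2 - y^2 - z^2 + 2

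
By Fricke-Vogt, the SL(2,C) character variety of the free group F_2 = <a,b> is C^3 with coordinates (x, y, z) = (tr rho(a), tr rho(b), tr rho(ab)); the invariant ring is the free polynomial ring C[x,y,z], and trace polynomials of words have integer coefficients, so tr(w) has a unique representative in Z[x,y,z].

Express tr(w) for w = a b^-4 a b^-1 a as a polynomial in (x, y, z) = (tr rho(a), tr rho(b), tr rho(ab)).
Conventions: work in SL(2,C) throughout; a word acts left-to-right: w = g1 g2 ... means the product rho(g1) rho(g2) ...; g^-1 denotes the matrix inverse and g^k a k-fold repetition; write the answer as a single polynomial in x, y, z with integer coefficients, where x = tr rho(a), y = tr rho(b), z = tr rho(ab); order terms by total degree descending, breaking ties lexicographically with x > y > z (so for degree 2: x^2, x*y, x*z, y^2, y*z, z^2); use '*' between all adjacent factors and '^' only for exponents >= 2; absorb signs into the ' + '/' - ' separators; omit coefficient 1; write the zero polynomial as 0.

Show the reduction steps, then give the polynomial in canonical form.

x^3*y^5 - 2*x^2*y^4*z - 3*x^3*y^3 - x*y^5 + x*y^3*z^2 + 5*x^2*y^2*z + y^4*z + x^3*y + 3*x*y^3 - 2*x*y*z^2 - x^2*z - 3*y^2*z + z

tr(a^2) = tr(a)*tr(a) - tr(1)   [square of a] = x^2 - 2
apply: tr(a^3) = tr(a)*tr(a^2) - tr(a)   [square of a] = x^3 - 3*x
use: tr(a b a) = tr(a)*tr(b a) - tr(b)   [square of a] = x*z - y
tr(a^3 b) = tr(a)*tr(a b a) - tr(a b)   [square of a] = x^2*z - x*y - z
use: tr(a^2 b^-1 a) = tr(a^3)*tr(b) - tr(a^3 b)   [inverse elimination on b] = x^3*y - x^2*z - 2*x*y + z
use: tr(b a b a) = tr(b a)*tr(b a) - tr(1)   [split at a repeated b] = z^2 - 2
use: tr(b a b) = tr(b)*tr(a b) - tr(a)   [square of b] = y*z - x
use: tr(a b a^2 b) = tr(a)*tr(b a b a) - tr(b a b)   [square of a] = x*z^2 - y*z - x
apply: tr(a^2 b^-1 a b) = tr(a b a^2)*tr(b) - tr(a b a^2 b)   [inverse elimination on b] = x^2*y*z - x*y^2 - x*z^2 + x
apply: tr(a b^-1 a^2 b^-1) = tr(a^2 b^-1 a)*tr(b) - tr(a^2 b^-1 a b)   [inverse elimination on b] = x^3*y^2 - 2*x^2*y*z - x*y^2 + x*z^2 + y*z - x
tr(a b^-1 a^2 b^-2) = tr(a b^-1 a^2 b^-1)*tr(b) - tr(a b^-1 a^2)   [inverse elimination on b] = x^3*y^3 - 2*x^2*y^2*z - x^3*y - x*y^3 + x*y*z^2 + x^2*z + y^2*z + x*y - z
apply: tr(b^-3 a b^-1 a^2) = tr(a b^-1 a^2 b^-2)*tr(b) - tr(a b^-1 a^2 b^-1)   [inverse elimination on b] = x^3*y^4 - 2*x^2*y^3*z - 2*x^3*y^2 - x*y^4 + x*y^2*z^2 + 3*x^2*y*z + y^3*z + 2*x*y^2 - x*z^2 - 2*y*z + x
tr(a b^-4 a b^-1 a) = tr(b^-3 a b^-1 a^2)*tr(b) - tr(b^-3 a b^-1 a^2 b)   [inverse elimination on b] = x^3*y^5 - 2*x^2*y^4*z - 3*x^3*y^3 - x*y^5 + x*y^3*z^2 + 5*x^2*y^2*z + y^4*z + x^3*y + 3*x*y^3 - 2*x*y*z^2 - x^2*z - 3*y^2*z + z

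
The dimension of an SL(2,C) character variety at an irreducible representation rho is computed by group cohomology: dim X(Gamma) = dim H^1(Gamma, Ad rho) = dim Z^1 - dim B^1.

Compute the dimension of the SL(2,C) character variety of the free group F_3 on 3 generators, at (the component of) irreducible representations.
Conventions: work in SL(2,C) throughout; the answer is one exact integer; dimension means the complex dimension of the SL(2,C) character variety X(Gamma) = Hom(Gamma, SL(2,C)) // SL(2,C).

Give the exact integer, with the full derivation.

6

The free group F_3: 3 generators, no relators.
A cocycle picks one sl_2 vector per generator freely, giving dim Z^1 = 3*3 = 9.
Irreducibility makes the coboundary map sl_2 -> Z^1 injective (trivial centralizer), so dim B^1 = 3.
dim X = dim H^1 = dim Z^1 - dim B^1 = 9 - 3 = 6.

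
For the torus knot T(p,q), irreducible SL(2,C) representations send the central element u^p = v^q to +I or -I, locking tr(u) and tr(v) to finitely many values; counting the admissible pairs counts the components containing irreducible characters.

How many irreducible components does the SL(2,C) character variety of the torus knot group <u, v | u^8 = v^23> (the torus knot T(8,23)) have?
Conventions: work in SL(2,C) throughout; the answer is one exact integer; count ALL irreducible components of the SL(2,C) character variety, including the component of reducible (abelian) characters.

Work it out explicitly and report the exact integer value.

78

Gamma = < u, v | u^8 = v^23 > (torus knot T(8,23)); the central element u^8 = v^23 acts as +I or -I in any irreducible SL(2,C) representation.
On an irreducible component, tr(u) is locked at 2*cos(pi*alpha/8) for some alpha in 1..7, and tr(v) at 2*cos(pi*beta/23) for some beta in 1..22.
Consistency of u^8 = (-1)^alpha I with v^23 = (-1)^beta I forces alpha = beta (mod 2).
Counting: 4 odd alphas x 11 odd betas + 3 even alphas x 11 even betas = 44 + 33 = 77.
components with irreducible characters: 77; plus the single component of reducible (abelian) characters: total 78.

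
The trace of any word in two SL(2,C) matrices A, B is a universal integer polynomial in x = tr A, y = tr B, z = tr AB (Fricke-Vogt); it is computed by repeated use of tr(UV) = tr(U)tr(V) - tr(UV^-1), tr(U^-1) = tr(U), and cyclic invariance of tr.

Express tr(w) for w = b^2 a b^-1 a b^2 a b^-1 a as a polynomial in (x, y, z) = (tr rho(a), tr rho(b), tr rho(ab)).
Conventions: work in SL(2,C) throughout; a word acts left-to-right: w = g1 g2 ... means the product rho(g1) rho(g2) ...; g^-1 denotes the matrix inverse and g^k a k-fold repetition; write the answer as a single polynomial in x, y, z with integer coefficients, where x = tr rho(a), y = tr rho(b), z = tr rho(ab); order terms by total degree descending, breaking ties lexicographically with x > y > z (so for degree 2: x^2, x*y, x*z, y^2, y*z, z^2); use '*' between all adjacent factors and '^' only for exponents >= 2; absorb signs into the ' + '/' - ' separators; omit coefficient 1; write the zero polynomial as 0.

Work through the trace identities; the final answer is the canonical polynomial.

trace(b a b a) = trace(a b) trace(a b) - trace(1)   [split at repeated a] = z^2 - 2
use: trace(b a b) = trace(b) trace(a b) - trace(a) = y*z - x
trace(a b a^2 b) = trace(a) trace(b a b a) - trace(b a b) = x*z^2 - y*z - x
use: trace(a b a) = trace(a) trace(b a) - trace(b) = x*z - y
use: trace(a b a^2) = trace(a) trace(a b a) - trace(a b) = x^2*z - x*y - z
trace(b a^2 b^2 a) = trace(b) trace(a b a^2 b) - trace(a b a^2) = x*y*z^2 - x^2*z - y^2*z + z
apply: trace(a^2) = trace(a) trace(a) - trace(1) = x^2 - 2
apply: trace(b a^2 b) = trace(b) trace(a^2 b) - trace(a^2) = x*y*z - x^2 - y^2 + 2
trace(b a^2 b^2) = trace(b) trace(b a^2 b) - trace(b a^2) = x*y^2*z - x^2*y - y^3 - x*z + 3*y
apply: trace(a^2 b^2 a^2 b) = trace(a) trace(b a^2 b^2 a) - trace(b a^2 b^2) = x^2*y*z^2 - x^3*z - 2*x*y^2*z + x^2*y + y^3 + 2*x*z - 3*y
trace(a^4 b) = trace(a) trace(b a^3) - trace(b a^2) = x^3*z - x^2*y - 2*x*z + y
trace(a^3) = trace(a) trace(a^2) - trace(a) = x^3 - 3*x
use: trace(a^4) = trace(a) trace(a^3) - trace(a^2) = x^4 - 4*x^2 + 2
use: trace(a^2 b^2 a^2) = trace(b) trace(a^4 b) - trace(a^4) = x^3*y*z - x^4 - x^2*y^2 - 2*x*y*z + 4*x^2 + y^2 - 2
apply: trace(a b^2 a^2 b^2 a) = trace(b) trace(a^2 b^2 a^2 b) - trace(a^2 b^2 a^2) = x^2*y^2*z^2 - 2*x^3*y*z - 2*x*y^3*z + x^4 + 2*x^2*y^2 + y^4 + 4*x*y*z - 4*x^2 - 4*y^2 + 2
use: trace(b a b a b a) = trace(b a) trace(b a b a) - trace(b^-1 a^-1)   [split at repeated b] = z^3 - 3*z
trace(b a b a b) = trace(b) trace(a b a b) - trace(a b a) = y*z^2 - x*z - y
use: trace(a^2 b a b a b) = trace(a) trace(b a b a b a) - trace(b a b a b) = x*z^3 - y*z^2 - 2*x*z + y
apply: trace(a^2 b a b a) = trace(a) trace(b a b a^2) - trace(b a b a) = x^2*z^2 - x*y*z - x^2 - z^2 + 2
use: trace(a b a b^2 a^2 b) = trace(b) trace(a^2 b a b a b) - trace(a^2 b a b a) = x*y*z^3 - x^2*z^2 - y^2*z^2 - x*y*z + x^2 + y^2 + z^2 - 2
trace(a b a b^2 a) = trace(b) trace(a^2 b a b) - trace(a^2 b a) = x*y*z^2 - x^2*z - y^2*z + z
trace(a b a b^2 a^2) = trace(a) trace(a b a b^2 a) - trace(a b a b^2) = x^2*y*z^2 - x^3*z - x*y^2*z - y*z^2 + 2*x*z + y
apply: trace(a b^2 a^2 b^2 a b) = trace(b) trace(a b a b^2 a^2 b) - trace(a b a b^2 a^2) = x*y^2*z^3 - 2*x^2*y*z^2 - y^3*z^2 + x^3*z + x^2*y + y^3 + 2*y*z^2 - 2*x*z - 3*y
trace(a b^2 a b^-1 a b^2 a) = trace(a b^2 a^2 b^2 a) trace(b) - trace(a b^2 a^2 b^2 a b) = x^2*y^3*z^2 - 2*x^3*y^2*z - 2*x*y^4*z - x*y^2*z^3 + x^4*y + 2*x^2*y^3 + 2*x^2*y*z^2 + y^5 + y^3*z^2 - x^3*z + 4*x*y^2*z - 5*x^2*y - 5*y^3 - 2*y*z^2 + 2*x*z + 5*y
use: trace(a b a b a b a b) = trace(b a b a) trace(b a b a) - trace(1)   [split at repeated b] = z^4 - 4*z^2 + 2
apply: trace(a b a b^2 a b a b) = trace(b) trace(a b a b a b a b) - trace(a b a b a b a) = y*z^4 - x*z^3 - 3*y*z^2 + 2*x*z + y
use: trace(a b a^2 b a) = trace(a) trace(b a^2 b a) - trace(b a^2 b) = x^2*z^2 - 2*x*y*z + y^2 - 2
use: trace(a b a b^2 a b a) = trace(b) trace(a b a^2 b a b) - trace(a b a^2 b a) = x*y*z^3 - x^2*z^2 - y^2*z^2 + 2
trace(a b^2 a b a b^2 a b) = trace(b) trace(a b a b^2 a b a b) - trace(a b a b^2 a b a) = y^2*z^4 - 2*x*y*z^3 + x^2*z^2 - 2*y^2*z^2 + 2*x*y*z + y^2 - 2
trace(a b^2 a b^-1 a b^2 a b) = trace(a b^2 a b a b^2 a) trace(b) - trace(a b^2 a b a b^2 a b) = x*y^3*z^3 - 2*x^2*y^2*z^2 - y^4*z^2 - y^2*z^4 + x^3*y*z + 2*x*y*z^3 + x^2*y^2 - x^2*z^2 + y^4 + 4*y^2*z^2 - 4*x*y*z - 4*y^2 + 2
use: trace(b^2 a b^-1 a b^2 a b^-1 a) = trace(a b^2 a b^-1 a b^2 a) trace(b) - trace(a b^2 a b^-1 a b^2 a b) = x^2*y^4*z^2 - 2*x^3*y^3*z - 2*x*y^5*z - 2*x*y^3*z^3 + x^4*y^2 + 2*x^2*y^4 + 4*x^2*y^2*z^2 + y^6 + 2*y^4*z^2 + y^2*z^4 - 2*x^3*y*z + 4*x*y^3*z - 2*x*y*z^3 - 6*x^2*y^2 + x^2*z^2 - 6*y^4 - 6*y^2*z^2 + 6*x*y*z + 9*y^2 - 2

x^2*y^4*z^2 - 2*x^3*y^3*z - 2*x*y^5*z - 2*x*y^3*z^3 + x^4*y^2 + 2*x^2*y^4 + 4*x^2*y^2*z^2 + y^6 + 2*y^4*z^2 + y^2*z^4 - 2*x^3*y*z + 4*x*y^3*z - 2*x*y*z^3 - 6*x^2*y^2 + x^2*z^2 - 6*y^4 - 6*y^2*z^2 + 6*x*y*z + 9*y^2 - 2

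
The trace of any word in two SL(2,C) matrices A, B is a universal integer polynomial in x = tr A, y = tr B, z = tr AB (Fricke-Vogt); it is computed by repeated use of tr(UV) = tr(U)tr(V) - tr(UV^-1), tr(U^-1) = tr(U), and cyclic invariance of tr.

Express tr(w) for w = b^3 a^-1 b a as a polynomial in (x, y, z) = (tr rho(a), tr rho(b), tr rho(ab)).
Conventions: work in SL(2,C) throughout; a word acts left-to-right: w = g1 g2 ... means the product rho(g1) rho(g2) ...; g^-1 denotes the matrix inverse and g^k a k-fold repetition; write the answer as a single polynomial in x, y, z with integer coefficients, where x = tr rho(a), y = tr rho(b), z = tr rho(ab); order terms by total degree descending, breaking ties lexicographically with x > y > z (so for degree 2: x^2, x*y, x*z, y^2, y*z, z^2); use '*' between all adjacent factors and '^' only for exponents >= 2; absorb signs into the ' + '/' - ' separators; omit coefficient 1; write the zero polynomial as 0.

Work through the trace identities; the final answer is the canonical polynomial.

next, tr(a b^2) = tr(b) * tr(a b) - tr(a)   [square of b] = y*z - x
tr(a b^3) = tr(b) * tr(a b^2) - tr(a b)   [square of b] = y^2*z - x*y - z
and tr(b a b^3) = tr(b) * tr(a b^3) - tr(a b^2)   [square of b] = y^3*z - x*y^2 - 2*y*z + x
next, tr(a b a b) = tr(b a) * tr(b a) - tr(1)   [split at a repeated b] = z^2 - 2
next, tr(a b a) = tr(a) * tr(b a) - tr(b)   [square of a] = x*z - y
and tr(a b a b^2) = tr(b) * tr(a b a b) - tr(a b a)   [square of b] = y*z^2 - x*z - y
tr(b a b^3 a) = tr(b) * tr(a b a b^2) - tr(a b a b)   [square of b] = y^2*z^2 - x*y*z - y^2 - z^2 + 2
next, tr(b^3 a^-1 b a) = tr(b a b^3) * tr(a) - tr(b a b^3 a)   [inverse elimination on a] = x*y^3*z - x^2*y^2 - y^2*z^2 - x*y*z + x^2 + y^2 + z^2 - 2

x*y^3*z - x^2*y^2 - y^2*z^2 - x*y*z + x^2 + y^2 + z^2 - 2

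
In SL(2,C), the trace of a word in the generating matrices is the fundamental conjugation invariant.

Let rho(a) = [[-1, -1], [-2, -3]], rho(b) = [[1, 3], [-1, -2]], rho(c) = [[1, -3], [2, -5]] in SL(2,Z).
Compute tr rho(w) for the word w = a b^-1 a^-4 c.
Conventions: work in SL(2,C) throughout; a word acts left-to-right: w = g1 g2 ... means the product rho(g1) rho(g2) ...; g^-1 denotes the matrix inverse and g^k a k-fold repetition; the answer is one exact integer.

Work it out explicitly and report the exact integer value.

rho(a) = [[-1, -1], [-2, -3]]
... * rho(b^-1) = [[-2, -3], [1, 1]]  ->  [[1, 2], [1, 3]]
... * rho(a^-1) = [[-3, 1], [2, -1]]  ->  [[1, -1], [3, -2]]
... * rho(a^-1) = [[-3, 1], [2, -1]]  ->  [[-5, 2], [-13, 5]]
... * rho(a^-1) = [[-3, 1], [2, -1]]  ->  [[19, -7], [49, -18]]
... * rho(a^-1) = [[-3, 1], [2, -1]]  ->  [[-71, 26], [-183, 67]]
... * rho(c) = [[1, -3], [2, -5]]  ->  [[-19, 83], [-49, 214]]
tr = -19 + 214 = 195

195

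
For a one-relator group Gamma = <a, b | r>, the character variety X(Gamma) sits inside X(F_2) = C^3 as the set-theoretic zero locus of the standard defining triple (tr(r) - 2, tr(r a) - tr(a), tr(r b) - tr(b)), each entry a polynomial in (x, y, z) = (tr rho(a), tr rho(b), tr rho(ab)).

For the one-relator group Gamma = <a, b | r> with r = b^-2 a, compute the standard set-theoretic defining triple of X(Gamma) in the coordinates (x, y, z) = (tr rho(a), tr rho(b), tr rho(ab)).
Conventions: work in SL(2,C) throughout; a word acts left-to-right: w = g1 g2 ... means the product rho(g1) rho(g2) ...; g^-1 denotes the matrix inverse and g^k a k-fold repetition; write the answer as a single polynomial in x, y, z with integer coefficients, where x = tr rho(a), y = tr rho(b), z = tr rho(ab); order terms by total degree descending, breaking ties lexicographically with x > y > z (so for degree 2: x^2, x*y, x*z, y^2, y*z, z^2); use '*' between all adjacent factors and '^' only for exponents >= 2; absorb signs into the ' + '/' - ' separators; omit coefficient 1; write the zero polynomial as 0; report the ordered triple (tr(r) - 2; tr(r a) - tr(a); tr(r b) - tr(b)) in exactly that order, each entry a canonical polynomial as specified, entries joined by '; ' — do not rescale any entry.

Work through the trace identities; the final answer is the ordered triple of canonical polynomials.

trace(b^-1 a) = trace(a)*trace(b) - trace(a b)   [inverse elimination on b] = x*y - z
trace(b^-2 a) = trace(b^-1 a)*trace(b) - trace(b^-1 a b)   [inverse elimination on b] = x*y^2 - y*z - x
trace(a^2) = trace(a)*trace(a) - trace(1)   [square of a] = x^2 - 2
trace(a^2 b) = trace(a)*trace(b a) - trace(b)   [square of a] = x*z - y
trace(b^-1 a^2) = trace(a^2)*trace(b) - trace(a^2 b)   [inverse elimination on b] = x^2*y - x*z - y
trace(b^-2 a^2) = trace(b^-1 a^2)*trace(b) - trace(b^-1 a^2 b)   [inverse elimination on b] = x^2*y^2 - x*y*z - x^2 - y^2 + 2
assemble the triple (trace(r) - 2; trace(r a) - x; trace(r b) - y)

x*y^2 - y*z - x - 2; x^2*y^2 - x*y*z - x^2 - y^2 - x + 2; x*y - y - z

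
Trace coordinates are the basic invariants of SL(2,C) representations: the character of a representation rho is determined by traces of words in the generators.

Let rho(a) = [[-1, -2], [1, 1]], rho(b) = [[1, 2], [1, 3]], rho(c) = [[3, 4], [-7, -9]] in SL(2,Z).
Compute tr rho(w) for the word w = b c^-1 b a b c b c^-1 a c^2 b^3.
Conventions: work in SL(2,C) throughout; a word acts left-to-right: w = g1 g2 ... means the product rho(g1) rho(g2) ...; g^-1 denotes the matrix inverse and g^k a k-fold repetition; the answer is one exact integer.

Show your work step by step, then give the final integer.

rho(b) = [[1, 2], [1, 3]]
... * rho(c^-1) = [[-9, -4], [7, 3]]  ->  [[5, 2], [12, 5]]
... * rho(b) = [[1, 2], [1, 3]]  ->  [[7, 16], [17, 39]]
... * rho(a) = [[-1, -2], [1, 1]]  ->  [[9, 2], [22, 5]]
... * rho(b) = [[1, 2], [1, 3]]  ->  [[11, 24], [27, 59]]
... * rho(c) = [[3, 4], [-7, -9]]  ->  [[-135, -172], [-332, -423]]
... * rho(b) = [[1, 2], [1, 3]]  ->  [[-307, -786], [-755, -1933]]
... * rho(c^-1) = [[-9, -4], [7, 3]]  ->  [[-2739, -1130], [-6736, -2779]]
... * rho(a) = [[-1, -2], [1, 1]]  ->  [[1609, 4348], [3957, 10693]]
... * rho(c) = [[3, 4], [-7, -9]]  ->  [[-25609, -32696], [-62980, -80409]]
... * rho(c) = [[3, 4], [-7, -9]]  ->  [[152045, 191828], [373923, 471761]]
... * rho(b) = [[1, 2], [1, 3]]  ->  [[343873, 879574], [845684, 2163129]]
... * rho(b) = [[1, 2], [1, 3]]  ->  [[1223447, 3326468], [3008813, 8180755]]
... * rho(b) = [[1, 2], [1, 3]]  ->  [[4549915, 12426298], [11189568, 30559891]]
tr = 4549915 + 30559891 = 35109806

35109806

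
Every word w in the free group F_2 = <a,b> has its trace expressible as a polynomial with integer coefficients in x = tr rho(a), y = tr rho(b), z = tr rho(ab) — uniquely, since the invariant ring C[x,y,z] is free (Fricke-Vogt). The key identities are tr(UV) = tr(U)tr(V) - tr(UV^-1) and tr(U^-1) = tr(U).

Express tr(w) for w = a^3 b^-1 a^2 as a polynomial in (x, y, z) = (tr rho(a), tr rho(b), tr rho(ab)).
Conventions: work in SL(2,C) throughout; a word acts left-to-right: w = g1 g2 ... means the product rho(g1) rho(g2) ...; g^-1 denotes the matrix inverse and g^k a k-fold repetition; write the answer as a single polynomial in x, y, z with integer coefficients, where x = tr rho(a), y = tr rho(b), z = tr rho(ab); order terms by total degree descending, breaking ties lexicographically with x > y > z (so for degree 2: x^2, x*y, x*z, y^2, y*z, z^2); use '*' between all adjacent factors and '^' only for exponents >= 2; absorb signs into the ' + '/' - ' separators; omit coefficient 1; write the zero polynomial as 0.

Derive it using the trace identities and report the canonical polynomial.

tr(a^2) = tr(a) tr(a) - tr(1)   [square of a] = x^2 - 2
tr(a^3) = tr(a) tr(a^2) - tr(a)   [square of a] = x^3 - 3*x
tr(a^4) = tr(a) tr(a^3) - tr(a^2)   [square of a] = x^4 - 4*x^2 + 2
use: tr(a^5) = tr(a) tr(a^4) - tr(a^3)   [square of a] = x^5 - 5*x^3 + 5*x
use: tr(a b a) = tr(a) tr(b a) - tr(b)   [square of a] = x*z - y
tr(a^2 b a) = tr(a) tr(a b a) - tr(a b)   [square of a] = x^2*z - x*y - z
tr(b a^4) = tr(a) tr(a^2 b a) - tr(a^2 b)   [square of a] = x^3*z - x^2*y - 2*x*z + y
tr(a^5 b) = tr(a) tr(b a^4) - tr(b a^3)   [square of a] = x^4*z - x^3*y - 3*x^2*z + 2*x*y + z
apply: tr(a^3 b^-1 a^2) = tr(a^5) tr(b) - tr(a^5 b)   [inverse elimination on b] = x^5*y - x^4*z - 4*x^3*y + 3*x^2*z + 3*x*y - z

x^5*y - x^4*z - 4*x^3*y + 3*x^2*z + 3*x*y - z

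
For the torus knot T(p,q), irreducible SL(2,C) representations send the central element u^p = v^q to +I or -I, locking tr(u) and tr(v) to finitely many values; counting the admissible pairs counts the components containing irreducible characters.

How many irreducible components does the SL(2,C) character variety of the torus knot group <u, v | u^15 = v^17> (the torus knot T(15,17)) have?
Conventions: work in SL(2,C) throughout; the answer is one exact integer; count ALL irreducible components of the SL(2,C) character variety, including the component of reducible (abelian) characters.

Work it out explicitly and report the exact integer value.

In the torus knot group T(15,17), u^15 = v^17 is central, so an irreducible representation sends it to +I or -I (Schur).
On an irreducible component, tr(u) is locked at 2*cos(pi*alpha/15) for some alpha in 1..14, and tr(v) at 2*cos(pi*beta/17) for some beta in 1..16.
The two central values (-1)^alpha I and (-1)^beta I must be the same matrix, so alpha and beta share a parity.
count pairs: odd alpha (7 choices) x odd beta (8), plus even alpha (7) x even beta (8): 7*8 + 7*8 = 112.
Total: 112 irreducible-character components + 1 reducible (abelian) component = 113.

113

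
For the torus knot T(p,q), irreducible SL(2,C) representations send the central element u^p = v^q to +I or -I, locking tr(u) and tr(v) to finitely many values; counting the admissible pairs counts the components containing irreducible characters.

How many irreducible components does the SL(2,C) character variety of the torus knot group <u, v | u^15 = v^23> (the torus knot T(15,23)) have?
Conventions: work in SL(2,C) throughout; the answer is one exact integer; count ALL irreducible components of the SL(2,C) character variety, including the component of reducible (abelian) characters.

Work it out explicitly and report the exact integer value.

Gamma = < u, v | u^15 = v^23 > (torus knot T(15,23)); the central element u^15 = v^23 acts as +I or -I in any irreducible SL(2,C) representation.
On an irreducible component, tr(u) is locked at 2*cos(pi*alpha/15) for some alpha in 1..14, and tr(v) at 2*cos(pi*beta/23) for some beta in 1..22.
u^15 = (-1)^alpha I and v^23 = (-1)^beta I must agree, so alpha and beta have equal parity.
count pairs: odd alpha (7 choices) x odd beta (11), plus even alpha (7) x even beta (11): 7*11 + 7*11 = 154.
components with irreducible characters: 154; plus the single component of reducible (abelian) characters: total 155.

155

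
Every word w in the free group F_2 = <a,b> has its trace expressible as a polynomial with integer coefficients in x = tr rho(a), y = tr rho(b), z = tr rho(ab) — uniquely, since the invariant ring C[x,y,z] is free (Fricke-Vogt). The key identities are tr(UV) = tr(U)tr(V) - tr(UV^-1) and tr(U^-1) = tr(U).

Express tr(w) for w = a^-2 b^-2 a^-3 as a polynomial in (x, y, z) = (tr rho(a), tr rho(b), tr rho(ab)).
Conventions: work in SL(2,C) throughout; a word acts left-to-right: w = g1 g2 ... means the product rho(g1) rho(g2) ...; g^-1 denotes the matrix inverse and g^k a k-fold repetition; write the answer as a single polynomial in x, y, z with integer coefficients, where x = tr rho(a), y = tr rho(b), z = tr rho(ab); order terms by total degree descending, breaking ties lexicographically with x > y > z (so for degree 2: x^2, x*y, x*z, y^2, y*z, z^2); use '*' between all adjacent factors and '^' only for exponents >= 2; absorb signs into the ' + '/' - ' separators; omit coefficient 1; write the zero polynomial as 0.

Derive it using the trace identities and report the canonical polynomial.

x^4*y*z - x^5 - x^3*y^2 - 3*x^2*y*z + 5*x^3 + 2*x*y^2 + y*z - 5*x

tr(a^-1) = tr(a) = x
tr(a^-2) = tr(a^-1)*tr(a) - tr(1) = x^2 - 2
use: tr(b a^-1) = tr(b)*tr(a) - tr(b a) = x*y - z
tr(a^-2 b) = tr(b a^-1)*tr(a) - tr(b) = x^2*y - x*z - y
tr(b^-1 a^-2) = tr(a^-2)*tr(b) - tr(a^-2 b) = x*z - y
use: tr(b^-2 a^-2) = tr(b^-1 a^-2)*tr(b) - tr(b^-1 a^-2 b) = x*y*z - x^2 - y^2 + 2
apply: tr(b^-2 a^-1) = tr(b^-1 a^-1)*tr(b) - tr(b^-1 a^-1 b) = y*z - x
apply: tr(a^-1 b^-2 a^-2) = tr(b^-2 a^-2)*tr(a) - tr(b^-2 a^-1) = x^2*y*z - x^3 - x*y^2 - y*z + 3*x
use: tr(a^-1 b^-2 a^-3) = tr(a^-1 b^-2 a^-2)*tr(a) - tr(a^-1 b^-2 a^-1) = x^3*y*z - x^4 - x^2*y^2 - 2*x*y*z + 4*x^2 + y^2 - 2
use: tr(a^-2 b^-2 a^-3) = tr(a^-1 b^-2 a^-3)*tr(a) - tr(a^-1 b^-2 a^-2) = x^4*y*z - x^5 - x^3*y^2 - 3*x^2*y*z + 5*x^3 + 2*x*y^2 + y*z - 5*x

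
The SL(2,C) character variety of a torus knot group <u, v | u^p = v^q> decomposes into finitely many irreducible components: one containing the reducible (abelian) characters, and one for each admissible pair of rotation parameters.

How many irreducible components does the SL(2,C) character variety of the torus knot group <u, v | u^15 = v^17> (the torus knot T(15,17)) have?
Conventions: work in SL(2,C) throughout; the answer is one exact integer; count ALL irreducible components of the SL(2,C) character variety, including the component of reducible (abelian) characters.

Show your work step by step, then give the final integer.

113

In the torus knot group T(15,17), u^15 = v^17 is central, so an irreducible representation sends it to +I or -I (Schur).
On an irreducible component, tr(u) is locked at 2*cos(pi*alpha/15) for some alpha in 1..14, and tr(v) at 2*cos(pi*beta/17) for some beta in 1..16.
u^15 = (-1)^alpha I and v^17 = (-1)^beta I must agree, so alpha and beta have equal parity.
Counting: 7 odd alphas x 8 odd betas + 7 even alphas x 8 even betas = 56 + 56 = 112.
Total: 112 irreducible-character components + 1 reducible (abelian) component = 113.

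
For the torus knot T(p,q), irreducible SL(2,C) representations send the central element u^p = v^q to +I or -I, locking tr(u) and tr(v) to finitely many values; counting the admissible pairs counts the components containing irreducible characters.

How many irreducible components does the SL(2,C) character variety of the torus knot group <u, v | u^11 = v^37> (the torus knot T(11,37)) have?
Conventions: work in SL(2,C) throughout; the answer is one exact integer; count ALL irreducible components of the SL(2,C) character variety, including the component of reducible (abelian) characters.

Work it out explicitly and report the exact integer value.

Gamma = < u, v | u^11 = v^37 > (torus knot T(11,37)); the central element u^11 = v^37 acts as +I or -I in any irreducible SL(2,C) representation.
So on each irreducible component the traces are pinned: tr(u) = 2*cos(pi*alpha/11) with 1 <= alpha <= 10, tr(v) = 2*cos(pi*beta/37) with 1 <= beta <= 36.
The two central values (-1)^alpha I and (-1)^beta I must be the same matrix, so alpha and beta share a parity.
count pairs: odd alpha (5 choices) x odd beta (18), plus even alpha (5) x even beta (18): 5*18 + 5*18 = 180.
That is 180 components of irreducible characters, and with the reducible (abelian) component the total is 181.

181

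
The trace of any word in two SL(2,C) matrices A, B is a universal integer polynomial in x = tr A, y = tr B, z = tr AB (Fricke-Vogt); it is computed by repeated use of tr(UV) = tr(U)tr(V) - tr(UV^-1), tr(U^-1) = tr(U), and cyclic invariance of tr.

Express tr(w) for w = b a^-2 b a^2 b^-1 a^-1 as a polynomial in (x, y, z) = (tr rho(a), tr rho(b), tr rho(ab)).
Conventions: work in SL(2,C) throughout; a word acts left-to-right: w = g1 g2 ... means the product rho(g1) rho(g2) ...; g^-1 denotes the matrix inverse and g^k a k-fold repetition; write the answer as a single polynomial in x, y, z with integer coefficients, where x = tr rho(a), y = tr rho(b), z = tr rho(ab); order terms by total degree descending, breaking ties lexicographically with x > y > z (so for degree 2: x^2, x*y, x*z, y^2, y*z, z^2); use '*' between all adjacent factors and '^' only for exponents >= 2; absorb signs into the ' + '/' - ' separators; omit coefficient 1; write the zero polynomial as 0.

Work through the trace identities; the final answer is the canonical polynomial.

-x^4*y^2*z + x^5*y + x^3*y^3 + 2*x^3*y*z^2 - x^4*z - x^2*z^3 - 5*x^3*y - x*y^3 - x*y*z^2 + 4*x^2*z + 5*x*y - z

tr(b^2 a) = tr(b) tr(a b) - tr(a) = y*z - x
tr(b^2) = tr(b) tr(b) - tr(1) = y^2 - 2
tr(b^2 a^2) = tr(a) tr(b^2 a) - tr(b^2) = x*y*z - x^2 - y^2 + 2
tr(a b^2 a^2) = tr(a) tr(b^2 a^2) - tr(b^2 a) = x^2*y*z - x^3 - x*y^2 - y*z + 3*x
tr(a b a b) = tr(a b) tr(a b) - tr(1) = z^2 - 2
tr(a b a) = tr(a) tr(b a) - tr(b) = x*z - y
tr(b a b^2 a) = tr(b) tr(a b a b) - tr(a b a) = y*z^2 - x*z - y
tr(b a b^2) = tr(b) tr(b a b) - tr(b a) = y^2*z - x*y - z
tr(a b^2 a^2 b) = tr(a) tr(b a b^2 a) - tr(b a b^2) = x*y*z^2 - x^2*z - y^2*z + z
tr(b a^2 b^-1 a b) = tr(a b^2 a^2) tr(b) - tr(a b^2 a^2 b) = x^2*y^2*z - x^3*y - x*y^3 - x*y*z^2 + x^2*z + 3*x*y - z
tr(a b a b a) = tr(a) tr(b a b a) - tr(b a b) = x*z^2 - y*z - x
tr(a b a b a^2) = tr(a) tr(a b a b a) - tr(a b a b) = x^2*z^2 - x*y*z - x^2 - z^2 + 2
tr(b a b a b a) = tr(b a) tr(b a b a) - tr(b^-1 a^-1) = z^3 - 3*z
tr(a b a b a^2 b) = tr(a) tr(b a b a b a) - tr(b a b a b) = x*z^3 - y*z^2 - 2*x*z + y
tr(b a^2 b^-1 a b a) = tr(a b a b a^2) tr(b) - tr(a b a b a^2 b) = x^2*y*z^2 - x*y^2*z - x*z^3 - x^2*y + 2*x*z + y
tr(b a^2 b^-1 a b a^-1) = tr(b a^2 b^-1 a b) tr(a) - tr(b a^2 b^-1 a b a) = x^3*y^2*z - x^4*y - x^2*y^3 - 2*x^2*y*z^2 + x^3*z + x*y^2*z + x*z^3 + 4*x^2*y - 3*x*z - y
tr(b a^-2 b a^2 b^-1 a) = tr(b a^2 b^-1 a b a^-1) tr(a) - tr(b a^2 b^-1 a b) = x^4*y^2*z - x^5*y - x^3*y^3 - 2*x^3*y*z^2 + x^4*z + x^2*z^3 + 5*x^3*y + x*y^3 + x*y*z^2 - 4*x^2*z - 4*x*y + z
tr(b a^-2 b a^2 b^-1 a^-1) = tr(b a^-2 b a^2 b^-1) tr(a) - tr(b a^-2 b a^2 b^-1 a) = -x^4*y^2*z + x^5*y + x^3*y^3 + 2*x^3*y*z^2 - x^4*z - x^2*z^3 - 5*x^3*y - x*y^3 - x*y*z^2 + 4*x^2*z + 5*x*y - z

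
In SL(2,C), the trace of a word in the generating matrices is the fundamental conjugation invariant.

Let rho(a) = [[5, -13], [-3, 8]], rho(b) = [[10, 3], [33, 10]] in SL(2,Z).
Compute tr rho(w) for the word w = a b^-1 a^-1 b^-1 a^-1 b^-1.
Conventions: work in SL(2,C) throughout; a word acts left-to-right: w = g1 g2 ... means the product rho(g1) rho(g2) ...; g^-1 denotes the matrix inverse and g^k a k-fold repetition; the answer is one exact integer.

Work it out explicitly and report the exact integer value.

rho(a) = [[5, -13], [-3, 8]]
... * rho(b^-1) = [[10, -3], [-33, 10]]  ->  [[479, -145], [-294, 89]]
... * rho(a^-1) = [[8, 13], [3, 5]]  ->  [[3397, 5502], [-2085, -3377]]
... * rho(b^-1) = [[10, -3], [-33, 10]]  ->  [[-147596, 44829], [90591, -27515]]
... * rho(a^-1) = [[8, 13], [3, 5]]  ->  [[-1046281, -1694603], [642183, 1040108]]
... * rho(b^-1) = [[10, -3], [-33, 10]]  ->  [[45459089, -13807187], [-27901734, 8474531]]
tr = 45459089 + 8474531 = 53933620

53933620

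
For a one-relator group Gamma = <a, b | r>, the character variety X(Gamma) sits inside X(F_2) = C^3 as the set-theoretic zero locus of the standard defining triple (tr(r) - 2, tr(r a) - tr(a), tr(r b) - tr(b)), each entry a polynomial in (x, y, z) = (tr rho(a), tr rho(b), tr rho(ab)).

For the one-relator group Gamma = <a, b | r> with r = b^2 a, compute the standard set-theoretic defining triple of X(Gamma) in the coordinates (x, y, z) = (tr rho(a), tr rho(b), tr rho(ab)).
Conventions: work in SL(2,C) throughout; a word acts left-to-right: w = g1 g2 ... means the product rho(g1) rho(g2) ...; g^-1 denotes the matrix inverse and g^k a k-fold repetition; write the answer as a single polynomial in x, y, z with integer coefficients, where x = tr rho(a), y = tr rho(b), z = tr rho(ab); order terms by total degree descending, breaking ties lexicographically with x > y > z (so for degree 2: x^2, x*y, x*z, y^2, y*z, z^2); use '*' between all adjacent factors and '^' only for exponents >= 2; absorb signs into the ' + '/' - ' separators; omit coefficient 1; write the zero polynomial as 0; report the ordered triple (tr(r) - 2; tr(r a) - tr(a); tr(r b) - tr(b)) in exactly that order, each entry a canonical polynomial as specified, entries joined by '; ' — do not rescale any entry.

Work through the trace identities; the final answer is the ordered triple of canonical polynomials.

y*z - x - 2; x*y*z - x^2 - y^2 - x + 2; y^2*z - x*y - y - z

and trace(b^2 a) = trace(b)*trace(a b) - trace(a)  (reduce the b square) = y*z - x
next, trace(b^2) = trace(b)*trace(b) - trace(1)  (reduce the b square) = y^2 - 2
trace(b^2 a^2) = trace(a)*trace(b^2 a) - trace(b^2)  (reduce the a square) = x*y*z - x^2 - y^2 + 2
and trace(b^2 a b) = trace(b)*trace(a b^2) - trace(a b)  (reduce the b square) = y^2*z - x*y - z
assemble the triple (trace(r) - 2; trace(r a) - x; trace(r b) - y)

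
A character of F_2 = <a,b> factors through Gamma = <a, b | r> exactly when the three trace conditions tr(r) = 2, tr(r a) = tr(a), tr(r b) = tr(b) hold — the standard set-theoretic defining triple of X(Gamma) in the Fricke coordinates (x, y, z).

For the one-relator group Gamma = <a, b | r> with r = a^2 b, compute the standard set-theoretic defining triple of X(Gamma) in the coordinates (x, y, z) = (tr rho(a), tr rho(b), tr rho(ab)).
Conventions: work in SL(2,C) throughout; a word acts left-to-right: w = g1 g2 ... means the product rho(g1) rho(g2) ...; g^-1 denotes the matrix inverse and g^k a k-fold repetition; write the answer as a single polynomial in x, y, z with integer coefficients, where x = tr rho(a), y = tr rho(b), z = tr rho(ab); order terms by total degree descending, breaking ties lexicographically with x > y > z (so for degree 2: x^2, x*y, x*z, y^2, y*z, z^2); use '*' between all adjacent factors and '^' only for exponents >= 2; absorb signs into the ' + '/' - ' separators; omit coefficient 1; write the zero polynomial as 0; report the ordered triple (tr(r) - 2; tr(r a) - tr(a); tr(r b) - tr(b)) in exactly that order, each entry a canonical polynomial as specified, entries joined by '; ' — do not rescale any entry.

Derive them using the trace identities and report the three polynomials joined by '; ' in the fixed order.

trace(a^2 b) = trace(a)*trace(b a) - trace(b)   [square of a] = x*z - y
trace(a^2 b a) = trace(a)*trace(a b a) - trace(a b)  (reduce the a square) = x^2*z - x*y - z
trace(a^2) = trace(a)*trace(a) - trace(1) = x^2 - 2
trace(a^2 b^2) = trace(b)*trace(a^2 b) - trace(a^2) = x*y*z - x^2 - y^2 + 2
assemble the triple (trace(r) - 2; trace(r a) - x; trace(r b) - y)

x*z - y - 2; x^2*z - x*y - x - z; x*y*z - x^2 - y^2 - y + 2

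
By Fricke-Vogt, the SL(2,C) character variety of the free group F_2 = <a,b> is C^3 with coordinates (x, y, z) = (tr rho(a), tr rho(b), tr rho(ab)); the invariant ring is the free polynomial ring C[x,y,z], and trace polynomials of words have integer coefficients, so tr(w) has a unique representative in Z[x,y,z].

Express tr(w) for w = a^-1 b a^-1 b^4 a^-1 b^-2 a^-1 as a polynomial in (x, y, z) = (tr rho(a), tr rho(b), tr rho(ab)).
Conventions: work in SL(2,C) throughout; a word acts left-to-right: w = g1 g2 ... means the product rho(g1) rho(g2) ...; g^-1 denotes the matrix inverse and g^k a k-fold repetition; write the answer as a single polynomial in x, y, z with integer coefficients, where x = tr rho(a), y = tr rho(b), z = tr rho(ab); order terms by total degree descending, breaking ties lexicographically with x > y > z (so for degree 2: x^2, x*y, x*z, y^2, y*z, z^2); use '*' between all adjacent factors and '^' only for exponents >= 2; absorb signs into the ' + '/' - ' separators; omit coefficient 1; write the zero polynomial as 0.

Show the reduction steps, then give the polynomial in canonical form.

x^3*y^6*z - x^4*y^5 - x^2*y^7 - 2*x^2*y^5*z^2 - x^3*y^4*z + x*y^6*z + x*y^4*z^3 + 3*x^4*y^3 + 6*x^2*y^5 + 4*x^2*y^3*z^2 - 4*x^3*y^2*z - 7*x*y^4*z - 2*x*y^2*z^3 - x^4*y - 9*x^2*y^3 + x^2*y*z^2 + y^5 + y^3*z^2 + x^3*z + 12*x*y^2*z + x^2*y - 5*y^3 - 2*y*z^2 - 2*x*z + 5*y

trace(b^2) = trace(b) trace(b) - trace(1)   [square of b] = y^2 - 2
use: trace(b^3) = trace(b) trace(b^2) - trace(b)   [square of b] = y^3 - 3*y
trace(b a b) = trace(b) trace(a b) - trace(a)   [square of b] = y*z - x
use: trace(b^3 a) = trace(b) trace(b a b) - trace(b a)   [square of b] = y^2*z - x*y - z
use: trace(a^-1 b^3) = trace(b^3) trace(a) - trace(b^3 a)   [inverse elimination on a] = x*y^3 - y^2*z - 2*x*y + z
apply: trace(a^2 b) = trace(a) trace(b a) - trace(b)   [square of a] = x*z - y
apply: trace(a^2) = trace(a) trace(a) - trace(1)   [square of a] = x^2 - 2
use: trace(a^2 b^2) = trace(b) trace(a^2 b) - trace(a^2)   [square of b] = x*y*z - x^2 - y^2 + 2
use: trace(a^2 b^3) = trace(b) trace(a^2 b^2) - trace(a^2 b)   [square of b] = x*y^2*z - x^2*y - y^3 - x*z + 3*y
trace(a b^4 a) = trace(b) trace(a^2 b^3) - trace(a^2 b^2)   [square of b] = x*y^3*z - x^2*y^2 - y^4 - 2*x*y*z + x^2 + 4*y^2 - 2
use: trace(a b a b) = trace(b a) trace(b a) - trace(1)   [split at a repeated b] = z^2 - 2
apply: trace(a b a b^2) = trace(b) trace(a b a b) - trace(a b a)   [square of b] = y*z^2 - x*z - y
trace(a b a b^3) = trace(b) trace(a b a b^2) - trace(a b a b)   [square of b] = y^2*z^2 - x*y*z - y^2 - z^2 + 2
apply: trace(a b^4 a b) = trace(b) trace(a b a b^3) - trace(a b a b^2)   [square of b] = y^3*z^2 - x*y^2*z - y^3 - 2*y*z^2 + x*z + 3*y
use: trace(b^4 a b^-1 a) = trace(a b^4 a) trace(b) - trace(a b^4 a b)   [inverse elimination on b] = x*y^4*z - x^2*y^3 - y^5 - y^3*z^2 - x*y^2*z + x^2*y + 5*y^3 + 2*y*z^2 - x*z - 5*y
apply: trace(b^-1 a^-1 b^4 a) = trace(b^4 a b^-1) trace(a) - trace(b^4 a b^-1 a)   [inverse elimination on a] = -x*y^4*z + x^2*y^3 + y^5 + y^3*z^2 + 2*x*y^2*z - 2*x^2*y - 5*y^3 - 2*y*z^2 + 5*y
apply: trace(a^-1 b^4 a^-1 b^-1) = trace(b^-1 a^-1 b^4) trace(a) - trace(b^-1 a^-1 b^4 a)   [inverse elimination on a] = x*y^4*z - y^5 - y^3*z^2 - 3*x*y^2*z + 5*y^3 + 2*y*z^2 + x*z - 5*y
trace(b^4) = trace(b) trace(b^3) - trace(b^2)   [square of b] = y^4 - 4*y^2 + 2
use: trace(b^5) = trace(b) trace(b^4) - trace(b^3)   [square of b] = y^5 - 5*y^3 + 5*y
apply: trace(b^3 a b) = trace(b) trace(b^2 a b) - trace(b^2 a)   [square of b] = y^3*z - x*y^2 - 2*y*z + x
use: trace(b^5 a) = trace(b) trace(b^3 a b) - trace(b^3 a)   [square of b] = y^4*z - x*y^3 - 3*y^2*z + 2*x*y + z
trace(b a^-1 b^4) = trace(b^5) trace(a) - trace(b^5 a)   [inverse elimination on a] = x*y^5 - y^4*z - 4*x*y^3 + 3*y^2*z + 3*x*y - z
trace(b a b^5) = trace(b) trace(b^3 a b^2) - trace(b^3 a b)   [square of b] = y^5*z - x*y^4 - 4*y^3*z + 3*x*y^2 + 3*y*z - x
trace(b a b^5 a) = trace(b) trace(b^3 a b a b) - trace(b^3 a b a)   [square of b] = y^4*z^2 - x*y^3*z - y^4 - 3*y^2*z^2 + 2*x*y*z + 4*y^2 + z^2 - 2
apply: trace(b^4 a^-1 b a b) = trace(b a b^5) trace(a) - trace(b a b^5 a)   [inverse elimination on a] = x*y^5*z - x^2*y^4 - y^4*z^2 - 3*x*y^3*z + 3*x^2*y^2 + y^4 + 3*y^2*z^2 + x*y*z - x^2 - 4*y^2 - z^2 + 2
use: trace(a b a b a b) = trace(a b a b) trace(a b) - trace(b a)   [split at a repeated a] = z^3 - 3*z
trace(a b a b a) = trace(a) trace(b a b a) - trace(b a b)   [square of a] = x*z^2 - y*z - x
trace(b a b a b a b) = trace(b) trace(a b a b a b) - trace(a b a b a)   [square of b] = y*z^3 - x*z^2 - 2*y*z + x
use: trace(b^2 a b a b a b) = trace(b) trace(b a b a b a b) - trace(b a b a b a)   [square of b] = y^2*z^3 - x*y*z^2 - 2*y^2*z - z^3 + x*y + 3*z
apply: trace(b a b a b^4 a) = trace(b) trace(b^2 a b a b a b) - trace(b^2 a b a b a)   [square of b] = y^3*z^3 - x*y^2*z^2 - 2*y^3*z - 2*y*z^3 + x*y^2 + x*z^2 + 5*y*z - x
trace(b^4 a^-1 b a b a) = trace(b a b a b^4) trace(a) - trace(b a b a b^4 a)   [inverse elimination on a] = x*y^4*z^2 - x^2*y^3*z - y^3*z^3 - x*y^4 - 2*x*y^2*z^2 + 2*x^2*y*z + 2*y^3*z + 2*y*z^3 + 3*x*y^2 - 5*y*z - x
trace(a b a^-1 b^4 a^-1 b) = trace(b^4 a^-1 b a b) trace(a) - trace(b^4 a^-1 b a b a)   [inverse elimination on a] = x^2*y^5*z - x^3*y^4 - 2*x*y^4*z^2 - 2*x^2*y^3*z + y^3*z^3 + 3*x^3*y^2 + 2*x*y^4 + 5*x*y^2*z^2 - x^2*y*z - 2*y^3*z - 2*y*z^3 - x^3 - 7*x*y^2 - x*z^2 + 5*y*z + 3*x
trace(b^-1 a b a^-1 b^4 a^-1) = trace(a b a^-1 b^4 a^-1) trace(b) - trace(a b a^-1 b^4 a^-1 b)   [inverse elimination on b] = -x^2*y^5*z + x^3*y^4 + x*y^6 + 2*x*y^4*z^2 + 2*x^2*y^3*z - y^5*z - y^3*z^3 - 3*x^3*y^2 - 6*x*y^4 - 5*x*y^2*z^2 + x^2*y*z + 5*y^3*z + 2*y*z^3 + x^3 + 10*x*y^2 + x*z^2 - 6*y*z - 3*x
trace(b a^-1 b^4 a^-1 b^-2 a) = trace(b^-1 a b a^-1 b^4 a^-1) trace(b) - trace(b^-1 a b a^-1 b^4 a^-1 b)   [inverse elimination on b] = -x^2*y^6*z + x^3*y^5 + x*y^7 + 2*x*y^5*z^2 + 2*x^2*y^4*z - y^6*z - y^4*z^3 - 3*x^3*y^3 - 7*x*y^5 - 5*x*y^3*z^2 + x^2*y^2*z + 6*y^4*z + 2*y^2*z^3 + x^3*y + 14*x*y^3 + x*y*z^2 - 9*y^2*z - 6*x*y + z
trace(a^-1 b a^-1 b^4 a^-1 b^-2) = trace(b a^-1 b^4 a^-1 b^-2) trace(a) - trace(b a^-1 b^4 a^-1 b^-2 a)   [inverse elimination on a] = x^2*y^6*z - x^3*y^5 - x*y^7 - 2*x*y^5*z^2 - x^2*y^4*z + y^6*z + y^4*z^3 + 3*x^3*y^3 + 6*x*y^5 + 4*x*y^3*z^2 - 4*x^2*y^2*z - 6*y^4*z - 2*y^2*z^3 - x^3*y - 9*x*y^3 + x*y*z^2 + x^2*z + 9*y^2*z + x*y - z
trace(a^-1 b a^-1 b^4 a^-1 b^-2 a^-1) = trace(a^-1 b a^-1 b^4 a^-1 b^-2) trace(a) - trace(a^-1 b a^-1 b^4 a^-1 b^-2 a)   [inverse elimination on a] = x^3*y^6*z - x^4*y^5 - x^2*y^7 - 2*x^2*y^5*z^2 - x^3*y^4*z + x*y^6*z + x*y^4*z^3 + 3*x^4*y^3 + 6*x^2*y^5 + 4*x^2*y^3*z^2 - 4*x^3*y^2*z - 7*x*y^4*z - 2*x*y^2*z^3 - x^4*y - 9*x^2*y^3 + x^2*y*z^2 + y^5 + y^3*z^2 + x^3*z + 12*x*y^2*z + x^2*y - 5*y^3 - 2*y*z^2 - 2*x*z + 5*y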